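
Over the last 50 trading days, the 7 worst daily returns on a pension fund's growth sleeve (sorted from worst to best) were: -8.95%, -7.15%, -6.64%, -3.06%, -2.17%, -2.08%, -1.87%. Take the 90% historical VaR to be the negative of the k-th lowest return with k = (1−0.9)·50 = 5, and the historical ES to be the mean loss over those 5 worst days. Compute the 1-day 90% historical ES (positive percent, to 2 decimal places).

The 5 worst returns sum to -27.97%.
ES = −(-27.97%) / 5 = 5.594% ≈ 5.59%.

5.59%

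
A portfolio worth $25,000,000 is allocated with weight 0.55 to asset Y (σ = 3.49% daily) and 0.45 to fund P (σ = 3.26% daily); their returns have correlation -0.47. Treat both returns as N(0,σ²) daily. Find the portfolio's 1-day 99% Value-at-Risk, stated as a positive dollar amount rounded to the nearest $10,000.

$1,040,000

σ_p² = 0.55²·3.49² + 0.45²·3.26² + 2·-0.47·0.55·0.45·3.49·3.26 = 3.1896 (%²).
σ_p = √3.1896 = 1.786%.
At 99%, z = 2.326.
VaR = 2.326 × 1.786% = 4.154%; on $25,000,000 that is $1,038,500.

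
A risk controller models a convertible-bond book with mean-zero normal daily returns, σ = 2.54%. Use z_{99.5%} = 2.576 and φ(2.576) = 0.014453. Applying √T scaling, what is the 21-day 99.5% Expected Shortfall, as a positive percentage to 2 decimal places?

33.65%

σ_{21d} = 2.54% × √21 = 11.640%.
ES multiplier = φ(z)/(1−α) = 0.014453/0.005 = 2.891.
ES = 11.640% × 2.891 = 33.651%.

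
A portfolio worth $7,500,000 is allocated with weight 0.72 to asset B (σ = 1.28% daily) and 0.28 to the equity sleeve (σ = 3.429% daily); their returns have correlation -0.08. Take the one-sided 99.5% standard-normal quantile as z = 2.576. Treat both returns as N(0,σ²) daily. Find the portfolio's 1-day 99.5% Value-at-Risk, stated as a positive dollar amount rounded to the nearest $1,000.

$247,000

σ_p² = 0.72²·1.28² + 0.28²·3.429² + 2·-0.08·0.72·0.28·1.28·3.429 = 1.6296 (%²).
σ_p = √1.6296 = 1.277%.
VaR = 2.576 × 1.277% = 3.290%; on $7,500,000 that is $246,750.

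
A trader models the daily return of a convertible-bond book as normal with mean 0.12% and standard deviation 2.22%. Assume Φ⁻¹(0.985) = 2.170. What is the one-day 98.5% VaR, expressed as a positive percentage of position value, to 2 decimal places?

VaR = −μ + z·σ = −(0.12%) + 2.170 × 2.22% = 4.697%.

4.70%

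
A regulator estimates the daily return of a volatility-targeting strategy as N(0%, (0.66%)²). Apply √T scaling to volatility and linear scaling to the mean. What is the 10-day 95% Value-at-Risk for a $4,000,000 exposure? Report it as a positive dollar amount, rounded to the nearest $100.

$137,300

At 95%, z = 1.645.
σ_{10d} = 0.66% × √10 = 2.087%.
VaR = 1.645 × 2.087% = 3.433%.
On $4,000,000: 0.03433 × $4,000,000 = $137,320.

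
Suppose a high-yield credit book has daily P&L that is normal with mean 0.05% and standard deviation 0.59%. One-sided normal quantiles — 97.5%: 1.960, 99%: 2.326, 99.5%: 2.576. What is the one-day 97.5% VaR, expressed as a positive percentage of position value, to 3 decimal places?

VaR = −μ + z·σ = −(0.05%) + 1.960 × 0.59% = 1.106%.

1.106%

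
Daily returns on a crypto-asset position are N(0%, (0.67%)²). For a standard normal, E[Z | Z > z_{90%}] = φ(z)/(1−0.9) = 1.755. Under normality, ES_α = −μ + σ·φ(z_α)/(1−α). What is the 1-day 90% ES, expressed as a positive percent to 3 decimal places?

ES = 0.67% × 1.755 = 1.176%.

1.176%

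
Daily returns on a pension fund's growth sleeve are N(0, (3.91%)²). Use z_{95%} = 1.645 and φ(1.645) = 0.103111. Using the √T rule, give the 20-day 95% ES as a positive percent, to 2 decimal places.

36.06%

σ_{20d} = 3.91% × √20 = 17.486%.
ES multiplier = φ(z)/(1−α) = 0.103111/0.05 = 2.062.
ES = 17.486% × 2.062 = 36.056%.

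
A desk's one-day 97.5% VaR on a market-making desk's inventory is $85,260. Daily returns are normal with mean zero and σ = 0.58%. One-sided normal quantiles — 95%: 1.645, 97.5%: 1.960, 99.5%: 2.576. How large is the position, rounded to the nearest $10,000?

$7,500,000

VaR as a fraction of value: z·σ = 1.960 × 0.58% = 1.1368%.
Position = $85,260 / 0.011368 = $7,500,000.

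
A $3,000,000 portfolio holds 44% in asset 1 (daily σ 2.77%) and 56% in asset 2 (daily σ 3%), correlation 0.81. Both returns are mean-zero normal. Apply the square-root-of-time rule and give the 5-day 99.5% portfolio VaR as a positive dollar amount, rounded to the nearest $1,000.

σ_p = √(0.44²·2.77² + 0.56²·3² + 2·0.81·0.44·0.56·2.77·3) = 2.761%.
σ_{5d} = 2.761% × √5 = 6.174%.
z(99.5%) = 2.576.
VaR = 2.576 × 6.174% = 15.904%; on $3,000,000 that is $477,120.

$477,000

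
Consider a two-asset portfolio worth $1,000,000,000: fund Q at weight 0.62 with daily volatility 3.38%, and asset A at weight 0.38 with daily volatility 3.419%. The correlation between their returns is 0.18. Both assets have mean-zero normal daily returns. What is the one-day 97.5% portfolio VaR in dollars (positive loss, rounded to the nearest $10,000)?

σ_p² = 0.62²·3.38² + 0.38²·3.419² + 2·0.18·0.62·0.38·3.38·3.419 = 7.0597 (%²).
σ_p = √7.0597 = 2.657%.
At 97.5%, z = 1.960.
VaR = 1.960 × 2.657% = 5.208%; on $1,000,000,000 that is $52,080,000.

$52,080,000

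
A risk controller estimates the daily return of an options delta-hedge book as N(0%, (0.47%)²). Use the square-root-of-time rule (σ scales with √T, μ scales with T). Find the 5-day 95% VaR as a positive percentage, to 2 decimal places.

At 95%, z = 1.645.
σ_{5d} = 0.47% × √5 = 1.051%.
VaR = 1.645 × 1.051% = 1.729%.

1.73%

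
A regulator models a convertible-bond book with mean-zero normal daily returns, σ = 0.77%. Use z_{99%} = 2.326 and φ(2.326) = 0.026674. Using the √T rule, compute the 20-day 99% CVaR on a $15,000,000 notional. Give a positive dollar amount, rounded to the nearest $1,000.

$1,378,000

σ_{20d} = 0.77% × √20 = 3.444%.
ES multiplier = φ(z)/(1−α) = 0.026674/0.01 = 2.667.
ES = 3.444% × 2.667 = 9.185%; on $15,000,000: $1,377,750.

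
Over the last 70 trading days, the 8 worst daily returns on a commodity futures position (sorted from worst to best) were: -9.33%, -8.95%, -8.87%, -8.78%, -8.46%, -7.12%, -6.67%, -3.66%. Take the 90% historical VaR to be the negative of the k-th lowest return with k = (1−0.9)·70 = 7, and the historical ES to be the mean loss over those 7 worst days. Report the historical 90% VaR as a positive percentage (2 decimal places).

6.67%

k = 7; the 7th lowest return is -6.67%, so VaR = 6.67%.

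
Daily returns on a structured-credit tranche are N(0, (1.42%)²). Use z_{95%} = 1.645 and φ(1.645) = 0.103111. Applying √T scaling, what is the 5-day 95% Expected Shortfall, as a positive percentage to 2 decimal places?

6.55%

σ_{5d} = 1.42% × √5 = 3.175%.
ES multiplier = φ(z)/(1−α) = 0.103111/0.05 = 2.062.
ES = 3.175% × 2.062 = 6.547%.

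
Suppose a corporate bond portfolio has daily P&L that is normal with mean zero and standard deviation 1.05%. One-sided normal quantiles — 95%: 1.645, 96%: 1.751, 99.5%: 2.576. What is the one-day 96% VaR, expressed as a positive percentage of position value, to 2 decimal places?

1.84%

VaR = z·σ = 1.751 × 1.05% = 1.839%.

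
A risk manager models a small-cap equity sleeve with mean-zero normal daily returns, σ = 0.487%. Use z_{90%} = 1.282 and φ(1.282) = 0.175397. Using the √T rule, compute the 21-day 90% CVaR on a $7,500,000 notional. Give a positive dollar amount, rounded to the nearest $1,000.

$294,000

σ_{21d} = 0.487% × √21 = 2.232%.
ES multiplier = φ(z)/(1−α) = 0.175397/0.1 = 1.754.
ES = 2.232% × 1.754 = 3.915%; on $7,500,000: $293,625.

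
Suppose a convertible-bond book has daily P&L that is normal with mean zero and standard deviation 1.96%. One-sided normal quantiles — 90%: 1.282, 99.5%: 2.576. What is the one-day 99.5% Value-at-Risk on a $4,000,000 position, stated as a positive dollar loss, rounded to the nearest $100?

VaR = z·σ = 2.576 × 1.96% = 5.049%.
On $4,000,000: 0.05049 × $4,000,000 = $201,960.

$202,000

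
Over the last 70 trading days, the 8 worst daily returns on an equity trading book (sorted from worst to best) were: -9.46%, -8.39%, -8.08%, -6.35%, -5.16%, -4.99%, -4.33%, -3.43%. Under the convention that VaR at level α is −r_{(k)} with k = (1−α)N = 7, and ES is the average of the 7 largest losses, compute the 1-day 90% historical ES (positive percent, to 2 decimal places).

The 7 worst returns sum to -46.76%.
ES = −(-46.76%) / 7 = 6.68%.

6.68%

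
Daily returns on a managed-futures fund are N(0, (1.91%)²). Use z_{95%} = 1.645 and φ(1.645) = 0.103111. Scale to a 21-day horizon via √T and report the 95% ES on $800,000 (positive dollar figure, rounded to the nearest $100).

$144,400

σ_{21d} = 1.91% × √21 = 8.753%.
ES multiplier = φ(z)/(1−α) = 0.103111/0.05 = 2.062.
ES = 8.753% × 2.062 = 18.049%; on $800,000: $144,392.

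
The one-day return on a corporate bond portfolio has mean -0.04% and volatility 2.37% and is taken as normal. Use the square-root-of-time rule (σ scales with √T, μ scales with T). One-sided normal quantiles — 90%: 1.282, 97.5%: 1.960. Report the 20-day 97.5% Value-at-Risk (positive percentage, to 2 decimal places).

σ_{20d} = 2.37% × √20 = 10.599%; μ_{20d} = 20 × -0.04% = -0.800%.
VaR = −(-0.800%) + 1.960 × 10.599% = 21.574%.

21.57%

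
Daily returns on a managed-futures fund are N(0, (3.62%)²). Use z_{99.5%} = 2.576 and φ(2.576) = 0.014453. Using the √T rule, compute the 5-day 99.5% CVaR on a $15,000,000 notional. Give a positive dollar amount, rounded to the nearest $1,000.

$3,510,000

σ_{5d} = 3.62% × √5 = 8.095%.
ES multiplier = φ(z)/(1−α) = 0.014453/0.005 = 2.891.
ES = 8.095% × 2.891 = 23.403%; on $15,000,000: $3,510,450.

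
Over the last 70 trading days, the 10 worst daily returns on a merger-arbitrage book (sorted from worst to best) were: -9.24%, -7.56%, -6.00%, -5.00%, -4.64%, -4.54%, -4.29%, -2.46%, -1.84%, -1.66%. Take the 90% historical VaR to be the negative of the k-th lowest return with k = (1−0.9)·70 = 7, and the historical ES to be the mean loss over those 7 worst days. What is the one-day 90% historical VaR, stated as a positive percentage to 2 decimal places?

4.29%

k = 7; the 7th lowest return is -4.29%, so VaR = 4.29%.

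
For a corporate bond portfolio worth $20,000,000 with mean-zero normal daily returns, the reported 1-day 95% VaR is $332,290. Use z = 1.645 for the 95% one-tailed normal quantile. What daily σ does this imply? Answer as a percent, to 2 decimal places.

1.01%

VaR as a fraction: $332,290 / $20,000,000 = 1.661%.
σ = VaR / z = 1.661% / 1.645 = 1.010%.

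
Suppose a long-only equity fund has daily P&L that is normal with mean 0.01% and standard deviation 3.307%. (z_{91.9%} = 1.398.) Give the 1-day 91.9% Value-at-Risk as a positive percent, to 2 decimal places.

VaR = −μ + z·σ = −(0.01%) + 1.398 × 3.307% = 4.613%.

4.61%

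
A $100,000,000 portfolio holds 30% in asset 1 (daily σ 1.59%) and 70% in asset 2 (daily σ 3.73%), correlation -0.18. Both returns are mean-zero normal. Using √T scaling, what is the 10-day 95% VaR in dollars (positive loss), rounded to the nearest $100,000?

$13,400,000

σ_p = √(0.3²·1.59² + 0.7²·3.73² + 2·-0.18·0.3·0.7·1.59·3.73) = 2.568%.
σ_{10d} = 2.568% × √10 = 8.121%.
z(95%) = 1.645.
VaR = 1.645 × 8.121% = 13.359%; on $100,000,000 that is $13,359,000.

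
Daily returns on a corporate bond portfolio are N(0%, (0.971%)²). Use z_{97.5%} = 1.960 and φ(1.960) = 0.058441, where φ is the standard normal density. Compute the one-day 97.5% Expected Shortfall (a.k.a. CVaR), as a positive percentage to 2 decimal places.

Tail multiplier: φ(z)/(1−α) = 0.058441 / 0.025 = 2.338.
ES = 0.971% × 2.338 = 2.270%.

2.27%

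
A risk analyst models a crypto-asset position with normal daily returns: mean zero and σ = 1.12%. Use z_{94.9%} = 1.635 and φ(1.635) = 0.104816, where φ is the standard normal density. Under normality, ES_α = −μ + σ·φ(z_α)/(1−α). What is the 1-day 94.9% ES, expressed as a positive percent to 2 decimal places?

2.30%

Tail multiplier: φ(z)/(1−α) = 0.104816 / 0.051 = 2.055.
ES = 1.12% × 2.055 = 2.302%.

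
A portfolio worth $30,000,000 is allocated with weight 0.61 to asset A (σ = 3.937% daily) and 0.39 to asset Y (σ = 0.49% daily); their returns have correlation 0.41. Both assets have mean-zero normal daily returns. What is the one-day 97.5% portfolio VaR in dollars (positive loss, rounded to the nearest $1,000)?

σ_p² = 0.61²·3.937² + 0.39²·0.49² + 2·0.41·0.61·0.39·3.937·0.49 = 6.1804 (%²).
σ_p = √6.1804 = 2.486%.
At 97.5%, z = 1.960.
VaR = 1.960 × 2.486% = 4.873%; on $30,000,000 that is $1,461,900.

$1,462,000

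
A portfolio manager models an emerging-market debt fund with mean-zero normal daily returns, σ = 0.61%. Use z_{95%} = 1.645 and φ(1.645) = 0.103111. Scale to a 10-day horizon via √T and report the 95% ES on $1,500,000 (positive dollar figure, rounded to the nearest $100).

σ_{10d} = 0.61% × √10 = 1.929%.
ES multiplier = φ(z)/(1−α) = 0.103111/0.05 = 2.062.
ES = 1.929% × 2.062 = 3.978%; on $1,500,000: $59,670.

$59,700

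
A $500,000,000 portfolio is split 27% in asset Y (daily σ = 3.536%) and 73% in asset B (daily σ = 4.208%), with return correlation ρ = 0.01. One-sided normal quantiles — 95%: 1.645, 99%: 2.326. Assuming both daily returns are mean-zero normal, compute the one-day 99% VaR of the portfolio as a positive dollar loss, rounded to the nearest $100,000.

$37,500,000

σ_p² = 0.27²·3.536² + 0.73²·4.208² + 2·0.01·0.27·0.73·3.536·4.208 = 10.4063 (%²).
σ_p = √10.4063 = 3.226%.
VaR = 2.326 × 3.226% = 7.504%; on $500,000,000 that is $37,520,000.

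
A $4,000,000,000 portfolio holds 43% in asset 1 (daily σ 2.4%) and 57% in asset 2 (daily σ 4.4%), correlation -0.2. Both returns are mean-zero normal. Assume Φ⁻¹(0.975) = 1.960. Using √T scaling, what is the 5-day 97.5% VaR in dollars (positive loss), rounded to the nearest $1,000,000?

σ_p = √(0.43²·2.4² + 0.57²·4.4² + 2·-0.2·0.43·0.57·2.4·4.4) = 2.514%.
σ_{5d} = 2.514% × √5 = 5.621%.
VaR = 1.960 × 5.621% = 11.017%; on $4,000,000,000 that is $440,680,000.

$441,000,000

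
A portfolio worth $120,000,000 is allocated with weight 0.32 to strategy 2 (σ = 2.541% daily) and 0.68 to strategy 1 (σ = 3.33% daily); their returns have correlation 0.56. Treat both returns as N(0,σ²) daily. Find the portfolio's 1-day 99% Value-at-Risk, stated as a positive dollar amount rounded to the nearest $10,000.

σ_p² = 0.32²·2.541² + 0.68²·3.33² + 2·0.56·0.32·0.68·2.541·3.33 = 7.8508 (%²).
σ_p = √7.8508 = 2.802%.
At 99%, z = 2.326.
VaR = 2.326 × 2.802% = 6.517%; on $120,000,000 that is $7,820,400.

$7,820,000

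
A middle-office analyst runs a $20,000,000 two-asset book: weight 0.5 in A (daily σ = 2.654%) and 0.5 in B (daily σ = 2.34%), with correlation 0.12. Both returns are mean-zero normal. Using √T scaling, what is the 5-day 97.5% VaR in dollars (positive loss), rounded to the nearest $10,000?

$1,640,000

σ_p = √(0.5²·2.654² + 0.5²·2.34² + 2·0.12·0.5·0.5·2.654·2.34) = 1.871%.
σ_{5d} = 1.871% × √5 = 4.184%.
z(97.5%) = 1.960.
VaR = 1.960 × 4.184% = 8.201%; on $20,000,000 that is $1,640,200.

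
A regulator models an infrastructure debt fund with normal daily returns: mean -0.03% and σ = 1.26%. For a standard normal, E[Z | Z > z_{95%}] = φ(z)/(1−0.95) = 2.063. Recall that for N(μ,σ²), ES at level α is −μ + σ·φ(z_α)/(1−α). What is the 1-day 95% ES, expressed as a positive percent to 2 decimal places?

2.63%

ES = −(-0.03%) + 1.26% × 2.063 = 2.629%.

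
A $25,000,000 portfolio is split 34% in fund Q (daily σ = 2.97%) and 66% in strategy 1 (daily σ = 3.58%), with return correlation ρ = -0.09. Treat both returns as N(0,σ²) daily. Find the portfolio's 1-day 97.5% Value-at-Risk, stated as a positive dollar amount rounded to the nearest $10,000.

$1,220,000

σ_p² = 0.34²·2.97² + 0.66²·3.58² + 2·-0.09·0.34·0.66·2.97·3.58 = 6.1730 (%²).
σ_p = √6.1730 = 2.485%.
At 97.5%, z = 1.960.
VaR = 1.960 × 2.485% = 4.871%; on $25,000,000 that is $1,217,750.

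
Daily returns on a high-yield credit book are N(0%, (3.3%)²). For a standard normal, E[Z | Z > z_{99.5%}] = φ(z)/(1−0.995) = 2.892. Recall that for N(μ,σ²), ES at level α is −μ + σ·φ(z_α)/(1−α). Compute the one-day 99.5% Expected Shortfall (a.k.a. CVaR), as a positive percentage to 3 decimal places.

ES = 3.3% × 2.892 = 9.544%.

9.544%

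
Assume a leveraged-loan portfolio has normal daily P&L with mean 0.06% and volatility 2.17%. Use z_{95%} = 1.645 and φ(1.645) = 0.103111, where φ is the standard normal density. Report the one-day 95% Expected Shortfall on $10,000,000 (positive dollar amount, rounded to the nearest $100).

$441,500

Tail multiplier: φ(z)/(1−α) = 0.103111 / 0.05 = 2.062.
ES = −(0.06%) + 2.17% × 2.062 = 4.415%.
On $10,000,000: 0.04415 × $10,000,000 = $441,500.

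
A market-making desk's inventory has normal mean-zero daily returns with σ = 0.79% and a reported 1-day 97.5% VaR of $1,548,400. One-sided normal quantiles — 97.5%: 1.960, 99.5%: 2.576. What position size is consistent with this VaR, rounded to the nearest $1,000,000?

VaR as a fraction of value: z·σ = 1.960 × 0.79% = 1.5484%.
Position = $1,548,400 / 0.015484 = $100,000,000.

$100,000,000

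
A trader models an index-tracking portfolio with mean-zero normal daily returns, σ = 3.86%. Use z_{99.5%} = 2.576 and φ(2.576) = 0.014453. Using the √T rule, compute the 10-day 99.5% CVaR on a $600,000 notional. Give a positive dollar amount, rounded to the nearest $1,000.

σ_{10d} = 3.86% × √10 = 12.206%.
ES multiplier = φ(z)/(1−α) = 0.014453/0.005 = 2.891.
ES = 12.206% × 2.891 = 35.288%; on $600,000: $211,728.

$212,000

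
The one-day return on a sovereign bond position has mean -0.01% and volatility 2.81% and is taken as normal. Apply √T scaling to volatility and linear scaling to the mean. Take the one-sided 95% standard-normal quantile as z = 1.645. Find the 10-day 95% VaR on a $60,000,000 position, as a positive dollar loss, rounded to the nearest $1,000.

σ_{10d} = 2.81% × √10 = 8.886%; μ_{10d} = 10 × -0.01% = -0.100%.
VaR = −(-0.100%) + 1.645 × 8.886% = 14.717%.
On $60,000,000: 0.14717 × $60,000,000 = $8,830,200.

$8,830,000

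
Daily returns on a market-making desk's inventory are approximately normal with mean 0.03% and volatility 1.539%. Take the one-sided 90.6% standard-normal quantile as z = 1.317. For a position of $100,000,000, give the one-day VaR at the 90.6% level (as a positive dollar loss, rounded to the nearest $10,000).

$2,000,000

VaR = −μ + z·σ = −(0.03%) + 1.317 × 1.539% = 1.997%.
On $100,000,000: 0.01997 × $100,000,000 = $1,997,000.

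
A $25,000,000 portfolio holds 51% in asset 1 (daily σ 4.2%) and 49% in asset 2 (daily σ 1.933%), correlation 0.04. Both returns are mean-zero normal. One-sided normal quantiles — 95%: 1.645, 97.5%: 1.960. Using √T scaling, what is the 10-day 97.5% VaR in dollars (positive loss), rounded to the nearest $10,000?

$3,680,000

σ_p = √(0.51²·4.2² + 0.49²·1.933² + 2·0.04·0.51·0.49·4.2·1.933) = 2.376%.
σ_{10d} = 2.376% × √10 = 7.514%.
VaR = 1.960 × 7.514% = 14.727%; on $25,000,000 that is $3,681,750.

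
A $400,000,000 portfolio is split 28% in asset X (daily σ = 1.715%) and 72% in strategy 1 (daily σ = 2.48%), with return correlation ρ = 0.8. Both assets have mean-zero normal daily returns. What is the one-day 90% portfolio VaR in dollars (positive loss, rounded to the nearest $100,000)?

$11,200,000

σ_p² = 0.28²·1.715² + 0.72²·2.48² + 2·0.8·0.28·0.72·1.715·2.48 = 4.7909 (%²).
σ_p = √4.7909 = 2.189%.
At 90%, z = 1.282.
VaR = 1.282 × 2.189% = 2.806%; on $400,000,000 that is $11,224,000.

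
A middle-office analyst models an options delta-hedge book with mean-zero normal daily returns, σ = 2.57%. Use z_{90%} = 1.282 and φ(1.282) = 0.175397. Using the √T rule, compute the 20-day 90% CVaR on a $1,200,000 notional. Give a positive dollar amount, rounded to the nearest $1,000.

σ_{20d} = 2.57% × √20 = 11.493%.
ES multiplier = φ(z)/(1−α) = 0.175397/0.1 = 1.754.
ES = 11.493% × 1.754 = 20.159%; on $1,200,000: $241,908.

$242,000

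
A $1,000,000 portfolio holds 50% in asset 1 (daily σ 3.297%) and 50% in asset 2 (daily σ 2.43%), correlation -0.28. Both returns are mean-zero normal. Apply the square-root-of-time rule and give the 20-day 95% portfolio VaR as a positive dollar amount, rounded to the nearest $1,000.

$129,000

σ_p = √(0.5²·3.297² + 0.5²·2.43² + 2·-0.28·0.5·0.5·3.297·2.43) = 1.753%.
σ_{20d} = 1.753% × √20 = 7.840%.
z(95%) = 1.645.
VaR = 1.645 × 7.840% = 12.897%; on $1,000,000 that is $128,970.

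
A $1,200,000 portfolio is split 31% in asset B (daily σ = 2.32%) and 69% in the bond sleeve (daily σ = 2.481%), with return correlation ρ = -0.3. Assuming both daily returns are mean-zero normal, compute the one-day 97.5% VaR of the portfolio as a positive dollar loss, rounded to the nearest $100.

σ_p² = 0.31²·2.32² + 0.69²·2.481² + 2·-0.3·0.31·0.69·2.32·2.481 = 2.7091 (%²).
σ_p = √2.7091 = 1.646%.
At 97.5%, z = 1.960.
VaR = 1.960 × 1.646% = 3.226%; on $1,200,000 that is $38,712.

$38,700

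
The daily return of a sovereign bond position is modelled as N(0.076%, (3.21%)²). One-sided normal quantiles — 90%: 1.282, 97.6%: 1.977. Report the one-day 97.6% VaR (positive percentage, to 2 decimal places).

6.27%

VaR = −μ + z·σ = −(0.076%) + 1.977 × 3.21% = 6.270%.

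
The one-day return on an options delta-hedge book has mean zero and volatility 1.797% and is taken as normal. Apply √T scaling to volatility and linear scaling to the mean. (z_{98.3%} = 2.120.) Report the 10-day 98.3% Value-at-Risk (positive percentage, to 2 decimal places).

12.05%

σ_{10d} = 1.797% × √10 = 5.683%.
VaR = 2.120 × 5.683% = 12.048%.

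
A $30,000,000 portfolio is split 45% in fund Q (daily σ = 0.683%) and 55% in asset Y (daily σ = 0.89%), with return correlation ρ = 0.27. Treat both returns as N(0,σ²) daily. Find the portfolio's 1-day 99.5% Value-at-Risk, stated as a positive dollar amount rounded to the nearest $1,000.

$498,000

σ_p² = 0.45²·0.683² + 0.55²·0.89² + 2·0.27·0.45·0.55·0.683·0.89 = 0.4153 (%²).
σ_p = √0.4153 = 0.644%.
At 99.5%, z = 2.576.
VaR = 2.576 × 0.644% = 1.659%; on $30,000,000 that is $497,700.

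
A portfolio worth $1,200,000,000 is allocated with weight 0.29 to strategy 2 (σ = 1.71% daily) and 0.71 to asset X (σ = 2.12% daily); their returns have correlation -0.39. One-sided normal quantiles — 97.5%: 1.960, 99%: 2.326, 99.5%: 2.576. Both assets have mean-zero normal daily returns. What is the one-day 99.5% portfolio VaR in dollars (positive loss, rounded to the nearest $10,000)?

$42,940,000

σ_p² = 0.29²·1.71² + 0.71²·2.12² + 2·-0.39·0.29·0.71·1.71·2.12 = 1.9293 (%²).
σ_p = √1.9293 = 1.389%.
VaR = 2.576 × 1.389% = 3.578%; on $1,200,000,000 that is $42,936,000.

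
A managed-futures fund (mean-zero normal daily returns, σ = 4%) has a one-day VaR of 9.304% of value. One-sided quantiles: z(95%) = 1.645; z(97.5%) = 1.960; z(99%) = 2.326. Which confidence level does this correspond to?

99%

Implied z = VaR/σ = 9.304 / 4 = 2.326.
This matches z(99%) = 2.326.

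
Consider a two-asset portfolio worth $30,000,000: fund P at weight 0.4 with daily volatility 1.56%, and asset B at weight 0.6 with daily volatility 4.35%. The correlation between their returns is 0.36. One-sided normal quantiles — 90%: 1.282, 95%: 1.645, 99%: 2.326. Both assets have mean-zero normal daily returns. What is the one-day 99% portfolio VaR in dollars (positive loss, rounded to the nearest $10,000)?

$2,020,000

σ_p² = 0.4²·1.56² + 0.6²·4.35² + 2·0.36·0.4·0.6·1.56·4.35 = 8.3741 (%²).
σ_p = √8.3741 = 2.894%.
VaR = 2.326 × 2.894% = 6.731%; on $30,000,000 that is $2,019,300.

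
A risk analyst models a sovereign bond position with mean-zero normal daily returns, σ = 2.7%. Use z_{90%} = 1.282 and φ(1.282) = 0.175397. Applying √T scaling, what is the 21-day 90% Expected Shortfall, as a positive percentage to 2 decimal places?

σ_{21d} = 2.7% × √21 = 12.373%.
ES multiplier = φ(z)/(1−α) = 0.175397/0.1 = 1.754.
ES = 12.373% × 1.754 = 21.702%.

21.70%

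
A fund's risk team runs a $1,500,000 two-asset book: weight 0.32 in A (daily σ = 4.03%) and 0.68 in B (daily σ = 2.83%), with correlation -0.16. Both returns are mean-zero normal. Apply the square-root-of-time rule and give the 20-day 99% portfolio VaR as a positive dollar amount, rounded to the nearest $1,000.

$334,000

σ_p = √(0.32²·4.03² + 0.68²·2.83² + 2·-0.16·0.32·0.68·4.03·2.83) = 2.138%.
σ_{20d} = 2.138% × √20 = 9.561%.
z(99%) = 2.326.
VaR = 2.326 × 9.561% = 22.239%; on $1,500,000 that is $333,585.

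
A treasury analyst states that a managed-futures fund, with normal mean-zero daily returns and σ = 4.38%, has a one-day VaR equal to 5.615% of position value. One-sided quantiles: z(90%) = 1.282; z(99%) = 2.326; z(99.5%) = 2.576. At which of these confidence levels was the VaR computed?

90%

Implied z = VaR/σ = 5.615 / 4.38 = 1.282.
This matches z(90%) = 1.282.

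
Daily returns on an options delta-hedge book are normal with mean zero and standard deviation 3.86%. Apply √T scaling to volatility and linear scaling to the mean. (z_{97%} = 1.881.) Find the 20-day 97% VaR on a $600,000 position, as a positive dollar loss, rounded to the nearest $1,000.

σ_{20d} = 3.86% × √20 = 17.262%.
VaR = 1.881 × 17.262% = 32.470%.
On $600,000: 0.32470 × $600,000 = $194,820.

$195,000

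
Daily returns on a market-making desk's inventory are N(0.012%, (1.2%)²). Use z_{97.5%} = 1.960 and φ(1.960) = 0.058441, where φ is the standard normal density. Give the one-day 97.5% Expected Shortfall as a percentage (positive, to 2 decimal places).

Tail multiplier: φ(z)/(1−α) = 0.058441 / 0.025 = 2.338.
ES = −(0.012%) + 1.2% × 2.338 = 2.794%.

2.79%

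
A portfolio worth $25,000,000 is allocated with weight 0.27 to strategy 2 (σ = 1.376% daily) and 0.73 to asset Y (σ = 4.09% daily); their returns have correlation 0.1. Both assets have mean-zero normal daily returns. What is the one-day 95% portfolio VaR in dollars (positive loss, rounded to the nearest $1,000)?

σ_p² = 0.27²·1.376² + 0.73²·4.09² + 2·0.1·0.27·0.73·1.376·4.09 = 9.2743 (%²).
σ_p = √9.2743 = 3.045%.
At 95%, z = 1.645.
VaR = 1.645 × 3.045% = 5.009%; on $25,000,000 that is $1,252,250.

$1,252,000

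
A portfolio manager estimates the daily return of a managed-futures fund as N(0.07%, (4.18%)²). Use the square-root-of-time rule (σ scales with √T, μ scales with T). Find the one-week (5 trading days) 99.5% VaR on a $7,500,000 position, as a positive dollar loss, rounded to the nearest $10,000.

$1,780,000

At 99.5%, z = 2.576.
σ_{5d} = 4.18% × √5 = 9.347%; μ_{5d} = 5 × 0.07% = 0.350%.
VaR = −(0.350%) + 2.576 × 9.347% = 23.728%.
On $7,500,000: 0.23728 × $7,500,000 = $1,779,600.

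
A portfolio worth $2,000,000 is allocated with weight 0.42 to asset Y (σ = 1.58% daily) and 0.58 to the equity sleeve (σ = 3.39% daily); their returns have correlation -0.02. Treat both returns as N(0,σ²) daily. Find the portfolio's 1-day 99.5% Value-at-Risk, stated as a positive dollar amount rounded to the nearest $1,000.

σ_p² = 0.42²·1.58² + 0.58²·3.39² + 2·-0.02·0.42·0.58·1.58·3.39 = 4.2541 (%²).
σ_p = √4.2541 = 2.063%.
At 99.5%, z = 2.576.
VaR = 2.576 × 2.063% = 5.314%; on $2,000,000 that is $106,280.

$106,000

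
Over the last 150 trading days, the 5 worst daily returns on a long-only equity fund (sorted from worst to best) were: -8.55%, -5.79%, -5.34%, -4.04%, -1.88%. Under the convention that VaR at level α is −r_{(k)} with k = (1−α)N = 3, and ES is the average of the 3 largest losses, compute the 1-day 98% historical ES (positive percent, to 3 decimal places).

6.560%

The 3 worst returns sum to -19.68%.
ES = −(-19.68%) / 3 = 6.56% ≈ 6.560%.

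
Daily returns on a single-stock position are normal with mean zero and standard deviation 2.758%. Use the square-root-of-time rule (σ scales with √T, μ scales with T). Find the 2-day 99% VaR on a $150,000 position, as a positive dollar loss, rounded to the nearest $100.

$13,600

At 99%, z = 2.326.
σ_{2d} = 2.758% × √2 = 3.900%.
VaR = 2.326 × 3.900% = 9.071%.
On $150,000: 0.09071 × $150,000 = $13,606.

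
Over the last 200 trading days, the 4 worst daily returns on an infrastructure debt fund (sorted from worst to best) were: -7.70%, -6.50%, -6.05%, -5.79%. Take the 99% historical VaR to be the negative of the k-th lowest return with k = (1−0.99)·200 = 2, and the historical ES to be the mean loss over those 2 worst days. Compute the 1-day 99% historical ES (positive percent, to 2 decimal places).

The 2 worst returns sum to -14.20%.
ES = −(-14.20%) / 2 = 7.1% ≈ 7.10%.

7.10%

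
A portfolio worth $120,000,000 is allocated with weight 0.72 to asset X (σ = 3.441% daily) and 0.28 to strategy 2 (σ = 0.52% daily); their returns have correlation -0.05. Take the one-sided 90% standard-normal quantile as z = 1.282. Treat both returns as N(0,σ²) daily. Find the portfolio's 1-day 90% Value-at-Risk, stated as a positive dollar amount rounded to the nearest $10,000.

$3,810,000

σ_p² = 0.72²·3.441² + 0.28²·0.52² + 2·-0.05·0.72·0.28·3.441·0.52 = 6.1232 (%²).
σ_p = √6.1232 = 2.475%.
VaR = 1.282 × 2.475% = 3.173%; on $120,000,000 that is $3,807,600.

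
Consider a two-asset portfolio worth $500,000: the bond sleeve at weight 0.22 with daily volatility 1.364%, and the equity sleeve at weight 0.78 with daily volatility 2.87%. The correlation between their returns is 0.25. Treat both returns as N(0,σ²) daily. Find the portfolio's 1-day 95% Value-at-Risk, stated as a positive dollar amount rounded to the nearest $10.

$19,180

σ_p² = 0.22²·1.364² + 0.78²·2.87² + 2·0.25·0.22·0.78·1.364·2.87 = 5.4373 (%²).
σ_p = √5.4373 = 2.332%.
At 95%, z = 1.645.
VaR = 1.645 × 2.332% = 3.836%; on $500,000 that is $19,180.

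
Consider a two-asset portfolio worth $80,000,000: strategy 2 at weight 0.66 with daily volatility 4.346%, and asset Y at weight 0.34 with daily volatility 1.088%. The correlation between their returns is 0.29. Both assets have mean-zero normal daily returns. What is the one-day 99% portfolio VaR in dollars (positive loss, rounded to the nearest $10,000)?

σ_p² = 0.66²·4.346² + 0.34²·1.088² + 2·0.29·0.66·0.34·4.346·1.088 = 8.9797 (%²).
σ_p = √8.9797 = 2.997%.
At 99%, z = 2.326.
VaR = 2.326 × 2.997% = 6.971%; on $80,000,000 that is $5,576,800.

$5,580,000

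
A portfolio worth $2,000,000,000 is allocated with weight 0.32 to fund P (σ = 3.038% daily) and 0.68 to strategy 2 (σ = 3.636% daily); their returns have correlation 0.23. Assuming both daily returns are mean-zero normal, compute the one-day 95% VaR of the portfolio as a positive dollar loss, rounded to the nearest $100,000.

σ_p² = 0.32²·3.038² + 0.68²·3.636² + 2·0.23·0.32·0.68·3.038·3.636 = 8.1639 (%²).
σ_p = √8.1639 = 2.857%.
At 95%, z = 1.645.
VaR = 1.645 × 2.857% = 4.700%; on $2,000,000,000 that is $94,000,000.

$94,000,000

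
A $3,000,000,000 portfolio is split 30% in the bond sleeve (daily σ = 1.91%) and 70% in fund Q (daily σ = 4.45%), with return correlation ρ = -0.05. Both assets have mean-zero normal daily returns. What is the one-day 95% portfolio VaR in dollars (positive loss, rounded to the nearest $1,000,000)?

$155,000,000

σ_p² = 0.3²·1.91² + 0.7²·4.45² + 2·-0.05·0.3·0.7·1.91·4.45 = 9.8531 (%²).
σ_p = √9.8531 = 3.139%.
At 95%, z = 1.645.
VaR = 1.645 × 3.139% = 5.164%; on $3,000,000,000 that is $154,920,000.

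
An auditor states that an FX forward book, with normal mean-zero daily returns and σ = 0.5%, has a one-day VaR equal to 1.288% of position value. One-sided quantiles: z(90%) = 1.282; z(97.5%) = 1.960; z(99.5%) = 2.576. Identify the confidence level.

Implied z = VaR/σ = 1.288 / 0.5 = 2.576.
This matches z(99.5%) = 2.576.

99.5%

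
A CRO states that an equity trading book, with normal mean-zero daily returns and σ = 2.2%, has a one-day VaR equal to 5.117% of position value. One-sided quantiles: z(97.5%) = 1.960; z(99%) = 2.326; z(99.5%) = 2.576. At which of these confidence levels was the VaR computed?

99%

Implied z = VaR/σ = 5.117 / 2.2 = 2.326.
This matches z(99%) = 2.326.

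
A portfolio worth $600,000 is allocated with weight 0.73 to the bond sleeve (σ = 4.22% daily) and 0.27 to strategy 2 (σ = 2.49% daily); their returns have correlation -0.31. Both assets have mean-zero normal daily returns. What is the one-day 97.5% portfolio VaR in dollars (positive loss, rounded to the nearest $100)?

σ_p² = 0.73²·4.22² + 0.27²·2.49² + 2·-0.31·0.73·0.27·4.22·2.49 = 8.6580 (%²).
σ_p = √8.6580 = 2.942%.
At 97.5%, z = 1.960.
VaR = 1.960 × 2.942% = 5.766%; on $600,000 that is $34,596.

$34,600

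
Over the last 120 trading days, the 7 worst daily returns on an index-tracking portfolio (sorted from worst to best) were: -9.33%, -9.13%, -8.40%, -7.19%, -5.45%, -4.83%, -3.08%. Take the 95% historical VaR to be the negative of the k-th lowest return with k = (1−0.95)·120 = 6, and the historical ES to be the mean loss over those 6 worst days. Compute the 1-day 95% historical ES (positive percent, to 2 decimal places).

The 6 worst returns sum to -44.33%.
ES = −(-44.33%) / 6 = 7.3883…% ≈ 7.39%.

7.39%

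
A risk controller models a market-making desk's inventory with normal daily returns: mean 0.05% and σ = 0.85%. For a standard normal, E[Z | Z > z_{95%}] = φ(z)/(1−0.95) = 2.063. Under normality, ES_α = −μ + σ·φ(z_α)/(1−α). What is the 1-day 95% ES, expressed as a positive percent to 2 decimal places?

ES = −(0.05%) + 0.85% × 2.063 = 1.704%.

1.70%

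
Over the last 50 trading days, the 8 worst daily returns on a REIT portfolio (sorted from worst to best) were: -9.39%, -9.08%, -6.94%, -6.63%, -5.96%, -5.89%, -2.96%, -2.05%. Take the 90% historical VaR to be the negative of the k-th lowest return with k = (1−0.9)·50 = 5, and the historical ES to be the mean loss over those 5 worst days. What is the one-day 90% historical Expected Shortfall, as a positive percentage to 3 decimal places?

7.600%

The 5 worst returns sum to -38.00%.
ES = −(-38.00%) / 5 = 7.6% ≈ 7.600%.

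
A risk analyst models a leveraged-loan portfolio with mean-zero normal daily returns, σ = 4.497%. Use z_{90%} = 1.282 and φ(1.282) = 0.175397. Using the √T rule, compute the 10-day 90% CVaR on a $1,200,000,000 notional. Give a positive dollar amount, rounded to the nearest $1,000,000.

$299,000,000

σ_{10d} = 4.497% × √10 = 14.221%.
ES multiplier = φ(z)/(1−α) = 0.175397/0.1 = 1.754.
ES = 14.221% × 1.754 = 24.944%; on $1,200,000,000: $299,328,000.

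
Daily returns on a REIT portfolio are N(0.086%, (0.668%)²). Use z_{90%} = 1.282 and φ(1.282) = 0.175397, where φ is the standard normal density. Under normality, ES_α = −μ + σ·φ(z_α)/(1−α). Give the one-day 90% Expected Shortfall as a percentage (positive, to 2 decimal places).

Tail multiplier: φ(z)/(1−α) = 0.175397 / 0.1 = 1.754.
ES = −(0.086%) + 0.668% × 1.754 = 1.086%.

1.09%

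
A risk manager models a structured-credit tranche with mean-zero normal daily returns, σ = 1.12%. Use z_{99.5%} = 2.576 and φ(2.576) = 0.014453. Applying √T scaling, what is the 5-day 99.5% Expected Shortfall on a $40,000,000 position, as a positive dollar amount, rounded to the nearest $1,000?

σ_{5d} = 1.12% × √5 = 2.504%.
ES multiplier = φ(z)/(1−α) = 0.014453/0.005 = 2.891.
ES = 2.504% × 2.891 = 7.239%; on $40,000,000: $2,895,600.

$2,896,000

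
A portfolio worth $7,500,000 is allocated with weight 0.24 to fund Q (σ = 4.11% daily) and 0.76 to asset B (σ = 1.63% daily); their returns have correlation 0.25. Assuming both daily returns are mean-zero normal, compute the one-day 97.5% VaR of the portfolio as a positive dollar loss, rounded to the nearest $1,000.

$260,000

σ_p² = 0.24²·4.11² + 0.76²·1.63² + 2·0.25·0.24·0.76·4.11·1.63 = 3.1186 (%²).
σ_p = √3.1186 = 1.766%.
At 97.5%, z = 1.960.
VaR = 1.960 × 1.766% = 3.461%; on $7,500,000 that is $259,575.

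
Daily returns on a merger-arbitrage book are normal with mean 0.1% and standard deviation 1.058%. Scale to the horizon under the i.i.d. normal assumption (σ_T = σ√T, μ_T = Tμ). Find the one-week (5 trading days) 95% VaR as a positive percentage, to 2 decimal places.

At 95%, z = 1.645.
σ_{5d} = 1.058% × √5 = 2.366%; μ_{5d} = 5 × 0.1% = 0.500%.
VaR = −(0.500%) + 1.645 × 2.366% = 3.392%.

3.39%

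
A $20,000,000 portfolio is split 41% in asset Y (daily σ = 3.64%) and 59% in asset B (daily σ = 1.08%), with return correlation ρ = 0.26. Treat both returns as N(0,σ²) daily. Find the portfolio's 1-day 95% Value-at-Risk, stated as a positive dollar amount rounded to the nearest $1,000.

σ_p² = 0.41²·3.64² + 0.59²·1.08² + 2·0.26·0.41·0.59·3.64·1.08 = 3.1278 (%²).
σ_p = √3.1278 = 1.769%.
At 95%, z = 1.645.
VaR = 1.645 × 1.769% = 2.910%; on $20,000,000 that is $582,000.

$582,000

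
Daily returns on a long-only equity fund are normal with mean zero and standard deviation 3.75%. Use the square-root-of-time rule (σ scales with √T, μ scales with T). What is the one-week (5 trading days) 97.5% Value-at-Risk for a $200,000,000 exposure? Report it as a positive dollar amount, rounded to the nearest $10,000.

At 97.5%, z = 1.960.
σ_{5d} = 3.75% × √5 = 8.385%.
VaR = 1.960 × 8.385% = 16.435%.
On $200,000,000: 0.16435 × $200,000,000 = $32,870,000.

$32,870,000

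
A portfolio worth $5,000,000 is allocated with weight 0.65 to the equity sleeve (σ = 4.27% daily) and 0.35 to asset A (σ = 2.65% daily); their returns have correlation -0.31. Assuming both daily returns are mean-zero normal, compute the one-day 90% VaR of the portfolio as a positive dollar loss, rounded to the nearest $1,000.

$169,000

σ_p² = 0.65²·4.27² + 0.35²·2.65² + 2·-0.31·0.65·0.35·4.27·2.65 = 6.9676 (%²).
σ_p = √6.9676 = 2.640%.
At 90%, z = 1.282.
VaR = 1.282 × 2.640% = 3.384%; on $5,000,000 that is $169,200.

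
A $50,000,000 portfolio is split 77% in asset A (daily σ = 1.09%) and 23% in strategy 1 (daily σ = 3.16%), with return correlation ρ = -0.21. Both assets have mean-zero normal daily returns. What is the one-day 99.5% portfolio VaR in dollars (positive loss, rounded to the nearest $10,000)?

σ_p² = 0.77²·1.09² + 0.23²·3.16² + 2·-0.21·0.77·0.23·1.09·3.16 = 0.9765 (%²).
σ_p = √0.9765 = 0.988%.
At 99.5%, z = 2.576.
VaR = 2.576 × 0.988% = 2.545%; on $50,000,000 that is $1,272,500.

$1,270,000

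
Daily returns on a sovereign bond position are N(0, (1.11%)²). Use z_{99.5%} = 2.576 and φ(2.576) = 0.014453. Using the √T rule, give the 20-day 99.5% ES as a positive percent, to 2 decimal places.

σ_{20d} = 1.11% × √20 = 4.964%.
ES multiplier = φ(z)/(1−α) = 0.014453/0.005 = 2.891.
ES = 4.964% × 2.891 = 14.351%.

14.35%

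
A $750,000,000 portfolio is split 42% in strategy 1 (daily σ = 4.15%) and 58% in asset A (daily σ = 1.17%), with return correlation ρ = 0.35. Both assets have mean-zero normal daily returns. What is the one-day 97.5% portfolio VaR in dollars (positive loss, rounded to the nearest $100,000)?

$30,600,000

σ_p² = 0.42²·4.15² + 0.58²·1.17² + 2·0.35·0.42·0.58·4.15·1.17 = 4.3265 (%²).
σ_p = √4.3265 = 2.080%.
At 97.5%, z = 1.960.
VaR = 1.960 × 2.080% = 4.077%; on $750,000,000 that is $30,577,500.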